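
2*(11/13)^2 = 242/169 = 1.43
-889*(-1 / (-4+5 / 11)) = -250.74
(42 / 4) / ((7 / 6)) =9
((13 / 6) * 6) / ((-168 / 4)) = -13 / 42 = -0.31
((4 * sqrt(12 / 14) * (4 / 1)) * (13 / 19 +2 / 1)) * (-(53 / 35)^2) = -2292144 * sqrt(42) / 162925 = -91.18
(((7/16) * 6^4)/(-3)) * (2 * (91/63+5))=-2436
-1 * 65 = -65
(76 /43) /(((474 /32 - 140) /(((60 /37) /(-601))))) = 72960 /1915250573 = 0.00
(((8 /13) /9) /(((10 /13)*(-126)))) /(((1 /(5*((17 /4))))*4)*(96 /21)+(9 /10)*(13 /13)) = -68 /169695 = -0.00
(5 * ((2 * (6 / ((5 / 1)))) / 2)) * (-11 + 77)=396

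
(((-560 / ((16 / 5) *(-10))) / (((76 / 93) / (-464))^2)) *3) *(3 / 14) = 1309285620 / 361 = 3626829.97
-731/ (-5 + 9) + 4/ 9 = -6563/ 36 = -182.31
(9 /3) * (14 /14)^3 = 3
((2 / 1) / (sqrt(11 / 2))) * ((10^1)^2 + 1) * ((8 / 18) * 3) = 808 * sqrt(22) / 33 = 114.84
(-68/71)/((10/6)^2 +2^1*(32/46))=-14076/61273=-0.23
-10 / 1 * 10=-100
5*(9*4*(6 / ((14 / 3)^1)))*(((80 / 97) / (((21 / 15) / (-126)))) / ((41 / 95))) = -1108080000 / 27839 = -39803.15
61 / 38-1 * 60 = -2219 / 38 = -58.39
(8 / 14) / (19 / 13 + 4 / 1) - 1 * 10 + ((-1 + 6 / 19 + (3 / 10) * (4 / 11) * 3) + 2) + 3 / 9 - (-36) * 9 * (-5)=-2536452418 / 1558095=-1627.92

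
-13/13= -1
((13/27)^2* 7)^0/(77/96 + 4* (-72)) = -96/27571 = -0.00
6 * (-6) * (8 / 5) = -288 / 5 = -57.60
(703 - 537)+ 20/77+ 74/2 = 203.26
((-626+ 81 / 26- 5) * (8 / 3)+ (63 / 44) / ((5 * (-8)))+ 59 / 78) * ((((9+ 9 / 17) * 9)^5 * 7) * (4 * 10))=-25971341843788103300328 / 11943503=-2174516290889540.81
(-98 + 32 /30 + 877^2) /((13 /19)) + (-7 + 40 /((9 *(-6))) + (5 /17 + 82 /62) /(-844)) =1123962.20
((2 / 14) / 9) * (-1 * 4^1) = -4 / 63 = -0.06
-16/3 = -5.33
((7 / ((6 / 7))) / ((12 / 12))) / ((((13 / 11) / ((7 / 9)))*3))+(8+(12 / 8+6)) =18208 / 1053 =17.29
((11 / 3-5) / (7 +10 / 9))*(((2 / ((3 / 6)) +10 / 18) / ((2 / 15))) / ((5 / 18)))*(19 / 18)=-1558 / 73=-21.34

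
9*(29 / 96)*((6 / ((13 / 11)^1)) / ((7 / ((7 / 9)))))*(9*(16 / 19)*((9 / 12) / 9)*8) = 1914 / 247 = 7.75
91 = 91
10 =10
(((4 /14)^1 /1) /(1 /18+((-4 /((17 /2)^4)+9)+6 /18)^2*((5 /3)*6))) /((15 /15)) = 0.00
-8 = -8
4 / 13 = 0.31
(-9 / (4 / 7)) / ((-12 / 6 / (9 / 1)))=567 / 8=70.88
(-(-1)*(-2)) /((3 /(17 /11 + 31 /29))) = -1.74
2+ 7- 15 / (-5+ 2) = 14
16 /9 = 1.78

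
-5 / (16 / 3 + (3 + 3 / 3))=-15 / 28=-0.54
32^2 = 1024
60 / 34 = 30 / 17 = 1.76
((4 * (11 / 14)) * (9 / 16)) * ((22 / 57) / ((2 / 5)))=1815 / 1064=1.71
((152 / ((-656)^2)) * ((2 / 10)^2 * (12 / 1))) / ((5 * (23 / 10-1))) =57 / 2185300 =0.00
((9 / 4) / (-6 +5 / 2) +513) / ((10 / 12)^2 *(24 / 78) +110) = 839241 / 180530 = 4.65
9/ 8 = 1.12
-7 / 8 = -0.88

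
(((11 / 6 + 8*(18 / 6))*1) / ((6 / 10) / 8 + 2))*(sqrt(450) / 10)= 1550*sqrt(2) / 83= 26.41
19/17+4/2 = 53/17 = 3.12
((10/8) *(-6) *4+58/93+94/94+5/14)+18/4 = -15311/651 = -23.52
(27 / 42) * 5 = 45 / 14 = 3.21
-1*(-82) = 82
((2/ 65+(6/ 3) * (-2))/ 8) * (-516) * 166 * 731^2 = 1476122032566/ 65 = 22709569731.78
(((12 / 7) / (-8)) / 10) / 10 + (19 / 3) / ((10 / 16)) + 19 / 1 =29.13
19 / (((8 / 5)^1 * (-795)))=-19 / 1272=-0.01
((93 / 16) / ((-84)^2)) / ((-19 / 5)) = -155 / 715008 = -0.00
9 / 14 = 0.64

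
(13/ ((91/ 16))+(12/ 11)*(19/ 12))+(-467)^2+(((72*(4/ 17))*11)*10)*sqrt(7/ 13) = 31680*sqrt(91)/ 221+16793162/ 77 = 219460.47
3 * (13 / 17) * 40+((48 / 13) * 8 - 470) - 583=-931.70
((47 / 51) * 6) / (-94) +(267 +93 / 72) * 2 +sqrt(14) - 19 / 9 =sqrt(14) +327061 / 612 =538.16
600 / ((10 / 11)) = 660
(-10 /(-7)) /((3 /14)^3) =3920 /27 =145.19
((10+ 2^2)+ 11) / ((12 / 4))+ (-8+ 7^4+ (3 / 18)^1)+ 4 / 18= 43231 / 18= 2401.72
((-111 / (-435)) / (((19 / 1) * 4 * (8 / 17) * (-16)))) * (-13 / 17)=481 / 1410560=0.00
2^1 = 2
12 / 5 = 2.40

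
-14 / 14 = -1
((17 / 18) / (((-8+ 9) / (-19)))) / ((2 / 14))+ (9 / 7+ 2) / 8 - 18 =-72173 / 504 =-143.20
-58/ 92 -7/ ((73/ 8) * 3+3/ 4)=-9101/ 10350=-0.88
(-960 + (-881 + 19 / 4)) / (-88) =7345 / 352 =20.87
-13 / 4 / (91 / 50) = -1.79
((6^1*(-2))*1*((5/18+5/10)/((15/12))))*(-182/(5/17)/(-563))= -346528/42225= -8.21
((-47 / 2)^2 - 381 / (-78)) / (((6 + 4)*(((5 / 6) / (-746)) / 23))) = -745626627 / 650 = -1147117.89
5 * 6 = 30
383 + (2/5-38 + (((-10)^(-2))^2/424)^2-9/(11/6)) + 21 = 71486128640000011/197753600000000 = 361.49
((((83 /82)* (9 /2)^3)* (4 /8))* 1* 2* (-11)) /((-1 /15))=9983655 /656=15218.99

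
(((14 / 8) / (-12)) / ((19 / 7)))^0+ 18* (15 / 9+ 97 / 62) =1834 / 31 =59.16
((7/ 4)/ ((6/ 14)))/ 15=49/ 180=0.27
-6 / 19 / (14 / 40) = -0.90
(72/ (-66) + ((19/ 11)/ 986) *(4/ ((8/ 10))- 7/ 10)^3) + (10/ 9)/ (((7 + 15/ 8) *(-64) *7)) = -46181032091/ 48514158000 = -0.95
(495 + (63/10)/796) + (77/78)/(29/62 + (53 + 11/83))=42387983020699/85627733880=495.03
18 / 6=3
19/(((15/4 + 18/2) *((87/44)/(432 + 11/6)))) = 4352216/13311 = 326.96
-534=-534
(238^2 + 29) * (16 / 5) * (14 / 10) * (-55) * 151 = -10542991536 / 5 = -2108598307.20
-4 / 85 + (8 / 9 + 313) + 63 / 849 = 67961252 / 216495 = 313.92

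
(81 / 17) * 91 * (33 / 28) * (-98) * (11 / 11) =-1702701 / 34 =-50079.44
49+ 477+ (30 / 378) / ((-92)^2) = 280480037 / 533232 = 526.00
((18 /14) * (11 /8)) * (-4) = -99 /14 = -7.07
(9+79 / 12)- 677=-7937 / 12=-661.42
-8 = -8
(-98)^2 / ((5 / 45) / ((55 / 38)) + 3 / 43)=204421140 / 3119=65540.60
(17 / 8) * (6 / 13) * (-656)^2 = 5486784 / 13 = 422060.31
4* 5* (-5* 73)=-7300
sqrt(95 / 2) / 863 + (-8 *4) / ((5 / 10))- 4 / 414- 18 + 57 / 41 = -684217 / 8487 + sqrt(190) / 1726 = -80.61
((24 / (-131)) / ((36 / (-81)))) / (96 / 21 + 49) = 126 / 16375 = 0.01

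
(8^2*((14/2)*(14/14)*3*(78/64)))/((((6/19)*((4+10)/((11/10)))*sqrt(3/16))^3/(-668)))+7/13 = -207581.35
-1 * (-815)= 815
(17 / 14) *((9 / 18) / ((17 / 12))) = 3 / 7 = 0.43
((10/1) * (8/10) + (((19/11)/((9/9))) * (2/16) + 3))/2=987/176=5.61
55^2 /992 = 3025 /992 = 3.05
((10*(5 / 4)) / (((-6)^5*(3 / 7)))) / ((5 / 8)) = -35 / 5832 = -0.01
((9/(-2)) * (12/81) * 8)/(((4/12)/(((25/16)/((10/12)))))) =-30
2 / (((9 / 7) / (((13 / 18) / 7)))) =13 / 81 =0.16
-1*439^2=-192721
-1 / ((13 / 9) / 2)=-18 / 13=-1.38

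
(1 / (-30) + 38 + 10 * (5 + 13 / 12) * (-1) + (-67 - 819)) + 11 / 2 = -27101 / 30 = -903.37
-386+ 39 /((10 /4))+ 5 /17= -31459 /85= -370.11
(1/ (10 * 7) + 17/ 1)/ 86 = 1191/ 6020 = 0.20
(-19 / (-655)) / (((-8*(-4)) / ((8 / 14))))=19 / 36680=0.00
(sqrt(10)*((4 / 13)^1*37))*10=1480*sqrt(10) / 13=360.01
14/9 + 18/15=124/45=2.76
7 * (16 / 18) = 6.22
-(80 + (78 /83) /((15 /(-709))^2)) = -13567706 /6225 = -2179.55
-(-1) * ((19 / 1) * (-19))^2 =130321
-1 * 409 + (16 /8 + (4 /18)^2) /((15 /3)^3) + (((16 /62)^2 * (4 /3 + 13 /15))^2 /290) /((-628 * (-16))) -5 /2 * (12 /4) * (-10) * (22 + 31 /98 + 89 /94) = 1335.75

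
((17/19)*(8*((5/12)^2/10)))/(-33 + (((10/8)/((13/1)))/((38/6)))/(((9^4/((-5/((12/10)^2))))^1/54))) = -0.00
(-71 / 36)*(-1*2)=71 / 18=3.94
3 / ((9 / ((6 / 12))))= 1 / 6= 0.17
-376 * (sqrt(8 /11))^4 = -24064 /121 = -198.88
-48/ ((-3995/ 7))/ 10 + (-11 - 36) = -938657/ 19975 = -46.99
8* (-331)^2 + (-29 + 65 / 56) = 49081769 / 56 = 876460.16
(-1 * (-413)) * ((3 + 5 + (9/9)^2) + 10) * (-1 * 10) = -78470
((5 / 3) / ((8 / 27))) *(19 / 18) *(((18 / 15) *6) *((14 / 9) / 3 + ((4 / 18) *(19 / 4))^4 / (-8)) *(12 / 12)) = 5797565 / 373248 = 15.53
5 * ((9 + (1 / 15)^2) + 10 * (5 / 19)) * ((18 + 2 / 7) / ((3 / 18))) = 12734464 / 1995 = 6383.19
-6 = -6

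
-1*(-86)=86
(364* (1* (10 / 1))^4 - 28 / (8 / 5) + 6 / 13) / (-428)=-94639557 / 11128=-8504.63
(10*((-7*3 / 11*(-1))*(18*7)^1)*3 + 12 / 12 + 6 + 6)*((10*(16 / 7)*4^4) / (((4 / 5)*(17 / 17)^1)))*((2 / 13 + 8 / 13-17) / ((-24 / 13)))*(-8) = -3719060058.87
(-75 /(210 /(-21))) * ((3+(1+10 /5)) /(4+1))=9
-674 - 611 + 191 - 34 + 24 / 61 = -68784 / 61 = -1127.61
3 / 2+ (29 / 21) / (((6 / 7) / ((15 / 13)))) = 131 / 39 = 3.36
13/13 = 1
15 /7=2.14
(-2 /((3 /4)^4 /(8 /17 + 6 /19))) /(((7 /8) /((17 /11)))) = -1040384 /118503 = -8.78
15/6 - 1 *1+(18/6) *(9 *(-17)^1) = -915/2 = -457.50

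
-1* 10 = -10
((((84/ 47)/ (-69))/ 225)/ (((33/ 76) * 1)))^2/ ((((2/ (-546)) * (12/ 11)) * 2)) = -0.00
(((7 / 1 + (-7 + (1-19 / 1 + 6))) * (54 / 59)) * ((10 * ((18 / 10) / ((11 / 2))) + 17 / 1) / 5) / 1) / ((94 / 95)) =-45.01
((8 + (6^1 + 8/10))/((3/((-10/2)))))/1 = -74/3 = -24.67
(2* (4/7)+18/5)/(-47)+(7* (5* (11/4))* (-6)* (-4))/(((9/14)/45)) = 265996334/1645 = 161699.90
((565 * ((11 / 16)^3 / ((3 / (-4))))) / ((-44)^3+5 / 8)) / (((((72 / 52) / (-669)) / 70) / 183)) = -4654495320475 / 261683328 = -17786.75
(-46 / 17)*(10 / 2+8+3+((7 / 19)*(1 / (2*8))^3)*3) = -28639715 / 661504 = -43.29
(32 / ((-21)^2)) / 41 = 32 / 18081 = 0.00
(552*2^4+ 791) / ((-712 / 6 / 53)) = -1530057 / 356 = -4297.91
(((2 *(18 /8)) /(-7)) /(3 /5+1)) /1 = -45 /112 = -0.40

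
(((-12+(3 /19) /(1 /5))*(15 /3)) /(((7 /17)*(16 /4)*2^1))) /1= -18105 /1064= -17.02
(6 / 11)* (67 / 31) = 402 / 341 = 1.18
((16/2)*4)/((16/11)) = 22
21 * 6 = 126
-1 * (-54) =54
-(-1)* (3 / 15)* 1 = 1 / 5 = 0.20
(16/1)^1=16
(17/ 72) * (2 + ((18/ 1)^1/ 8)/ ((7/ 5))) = 1717/ 2016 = 0.85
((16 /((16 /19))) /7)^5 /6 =2476099 /100842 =24.55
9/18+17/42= 0.90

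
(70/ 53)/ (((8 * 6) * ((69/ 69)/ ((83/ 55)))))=581/ 13992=0.04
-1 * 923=-923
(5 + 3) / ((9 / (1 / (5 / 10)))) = 16 / 9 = 1.78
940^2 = 883600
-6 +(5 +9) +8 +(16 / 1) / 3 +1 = 67 / 3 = 22.33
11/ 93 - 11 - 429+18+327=-8824/ 93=-94.88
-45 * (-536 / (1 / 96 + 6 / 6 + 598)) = 463104 / 11501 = 40.27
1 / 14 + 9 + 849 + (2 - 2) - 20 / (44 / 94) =125563 / 154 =815.34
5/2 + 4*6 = 53/2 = 26.50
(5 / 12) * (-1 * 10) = -25 / 6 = -4.17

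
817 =817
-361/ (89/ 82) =-29602/ 89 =-332.61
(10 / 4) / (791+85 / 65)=13 / 4120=0.00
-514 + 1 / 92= -47287 / 92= -513.99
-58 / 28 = -29 / 14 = -2.07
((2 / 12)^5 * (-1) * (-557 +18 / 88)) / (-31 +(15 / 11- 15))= -24499 / 15272064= -0.00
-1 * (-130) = 130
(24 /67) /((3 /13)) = 104 /67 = 1.55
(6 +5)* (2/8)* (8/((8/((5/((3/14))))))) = 385/6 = 64.17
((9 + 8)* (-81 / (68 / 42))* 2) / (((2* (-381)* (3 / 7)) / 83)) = 109809 / 254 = 432.32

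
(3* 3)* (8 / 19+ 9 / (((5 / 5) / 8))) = 12384 / 19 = 651.79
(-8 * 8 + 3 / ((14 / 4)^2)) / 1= -3124 / 49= -63.76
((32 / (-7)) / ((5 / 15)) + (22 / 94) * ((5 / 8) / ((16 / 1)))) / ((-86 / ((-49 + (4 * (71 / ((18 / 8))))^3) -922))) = 845696819104147 / 2640169728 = 320319.11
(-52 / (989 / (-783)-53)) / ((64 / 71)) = 722709 / 679808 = 1.06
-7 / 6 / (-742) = 1 / 636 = 0.00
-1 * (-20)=20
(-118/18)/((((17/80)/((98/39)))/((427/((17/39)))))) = -75937.38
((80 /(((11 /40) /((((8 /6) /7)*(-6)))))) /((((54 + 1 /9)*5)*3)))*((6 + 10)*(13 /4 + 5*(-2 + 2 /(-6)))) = 2068480 /37499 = 55.16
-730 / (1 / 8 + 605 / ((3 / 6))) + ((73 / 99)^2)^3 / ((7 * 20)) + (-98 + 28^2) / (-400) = -1407939613696403971 / 607631288423405400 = -2.32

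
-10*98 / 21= -140 / 3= -46.67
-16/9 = -1.78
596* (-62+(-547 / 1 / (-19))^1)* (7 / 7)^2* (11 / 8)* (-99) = 102386691 / 38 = 2694386.61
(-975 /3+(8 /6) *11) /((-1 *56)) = 133 /24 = 5.54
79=79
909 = 909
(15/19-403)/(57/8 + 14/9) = -550224/11875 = -46.33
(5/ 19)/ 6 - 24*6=-16411/ 114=-143.96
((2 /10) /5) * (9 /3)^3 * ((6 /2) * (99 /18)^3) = 107811 /200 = 539.06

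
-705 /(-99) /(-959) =-235 /31647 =-0.01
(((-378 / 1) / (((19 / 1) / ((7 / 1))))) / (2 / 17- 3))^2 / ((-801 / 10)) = -936360 / 32129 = -29.14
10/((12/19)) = 95/6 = 15.83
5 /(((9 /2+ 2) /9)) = 90 /13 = 6.92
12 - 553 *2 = -1094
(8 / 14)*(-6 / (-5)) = 24 / 35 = 0.69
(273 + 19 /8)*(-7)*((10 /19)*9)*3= -2081835 /76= -27392.57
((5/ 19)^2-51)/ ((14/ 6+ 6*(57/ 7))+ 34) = -386106/ 645829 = -0.60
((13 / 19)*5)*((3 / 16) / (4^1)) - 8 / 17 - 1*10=-213133 / 20672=-10.31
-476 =-476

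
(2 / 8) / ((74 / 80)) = 0.27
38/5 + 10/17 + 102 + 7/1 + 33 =12766/85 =150.19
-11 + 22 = 11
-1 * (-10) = 10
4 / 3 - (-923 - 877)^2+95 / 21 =-22679959 / 7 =-3239994.14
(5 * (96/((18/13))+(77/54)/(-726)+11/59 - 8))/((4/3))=64678595/280368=230.69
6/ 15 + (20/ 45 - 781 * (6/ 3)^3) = -281122/ 45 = -6247.16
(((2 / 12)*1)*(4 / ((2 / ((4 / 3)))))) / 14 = 2 / 63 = 0.03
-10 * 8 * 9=-720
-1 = -1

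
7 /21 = 1 /3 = 0.33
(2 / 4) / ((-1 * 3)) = -1 / 6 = -0.17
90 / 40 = 9 / 4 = 2.25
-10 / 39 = -0.26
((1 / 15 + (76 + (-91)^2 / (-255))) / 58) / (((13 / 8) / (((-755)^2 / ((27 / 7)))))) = 35483828240 / 519129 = 68352.62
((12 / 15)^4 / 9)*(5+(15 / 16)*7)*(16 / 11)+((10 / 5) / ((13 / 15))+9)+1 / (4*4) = 12.14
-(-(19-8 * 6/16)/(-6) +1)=-11/3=-3.67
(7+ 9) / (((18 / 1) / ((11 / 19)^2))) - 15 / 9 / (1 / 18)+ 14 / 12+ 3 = -165929 / 6498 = -25.54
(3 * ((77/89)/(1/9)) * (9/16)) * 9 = 168399/1424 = 118.26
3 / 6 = 1 / 2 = 0.50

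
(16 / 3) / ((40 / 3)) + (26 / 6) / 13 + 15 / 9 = 12 / 5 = 2.40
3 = 3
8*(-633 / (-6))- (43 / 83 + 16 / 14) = 489399 / 581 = 842.34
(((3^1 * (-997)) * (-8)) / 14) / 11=11964 / 77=155.38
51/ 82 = 0.62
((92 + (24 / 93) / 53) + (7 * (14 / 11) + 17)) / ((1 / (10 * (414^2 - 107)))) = 3650269650510 / 18073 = 201973643.03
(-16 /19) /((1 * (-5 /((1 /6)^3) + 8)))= 1 /1273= 0.00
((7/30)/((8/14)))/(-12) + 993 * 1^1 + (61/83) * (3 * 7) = 120523933/119520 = 1008.40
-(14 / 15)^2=-196 / 225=-0.87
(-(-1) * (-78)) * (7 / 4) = -273 / 2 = -136.50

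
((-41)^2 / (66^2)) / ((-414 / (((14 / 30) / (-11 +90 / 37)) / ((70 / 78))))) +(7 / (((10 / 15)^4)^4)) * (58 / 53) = 15611103907971241193 / 3102582229401600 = 5031.65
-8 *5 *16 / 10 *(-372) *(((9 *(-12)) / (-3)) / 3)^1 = 285696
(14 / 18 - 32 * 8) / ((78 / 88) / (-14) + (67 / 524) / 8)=741434848 / 137493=5392.53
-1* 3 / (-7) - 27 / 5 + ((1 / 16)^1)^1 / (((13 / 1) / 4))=-9013 / 1820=-4.95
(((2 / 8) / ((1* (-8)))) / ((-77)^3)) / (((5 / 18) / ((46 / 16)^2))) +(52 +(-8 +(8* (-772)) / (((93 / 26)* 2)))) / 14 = -12721732482667 / 217382753280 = -58.52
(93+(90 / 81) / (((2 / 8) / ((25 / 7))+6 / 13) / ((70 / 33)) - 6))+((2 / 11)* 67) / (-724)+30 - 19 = 1946095637153 / 18750334086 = 103.79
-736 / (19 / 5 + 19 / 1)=-1840 / 57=-32.28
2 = 2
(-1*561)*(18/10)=-5049/5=-1009.80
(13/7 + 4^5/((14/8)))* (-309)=-181383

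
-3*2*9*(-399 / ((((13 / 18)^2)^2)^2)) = 237436070570496 / 815730721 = 291071.63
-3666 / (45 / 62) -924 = -89624 / 15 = -5974.93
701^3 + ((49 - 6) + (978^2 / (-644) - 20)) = 55459772843 / 161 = 344470638.78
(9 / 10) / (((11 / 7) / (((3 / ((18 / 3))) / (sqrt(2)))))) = 63* sqrt(2) / 440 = 0.20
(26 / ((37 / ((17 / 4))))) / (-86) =-221 / 6364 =-0.03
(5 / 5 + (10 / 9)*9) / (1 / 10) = 110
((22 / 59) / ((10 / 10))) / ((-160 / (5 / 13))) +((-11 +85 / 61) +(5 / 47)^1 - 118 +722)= 20916745695 / 35183824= 594.50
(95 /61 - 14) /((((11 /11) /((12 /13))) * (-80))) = 2277 /15860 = 0.14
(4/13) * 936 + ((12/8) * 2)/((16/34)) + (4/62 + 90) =95341/248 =384.44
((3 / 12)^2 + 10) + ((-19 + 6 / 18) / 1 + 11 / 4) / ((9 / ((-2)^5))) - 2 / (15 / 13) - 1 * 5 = 129431 / 2160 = 59.92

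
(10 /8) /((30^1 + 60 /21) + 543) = 35 /16124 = 0.00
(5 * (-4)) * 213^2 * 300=-272214000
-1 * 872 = -872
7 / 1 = 7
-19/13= -1.46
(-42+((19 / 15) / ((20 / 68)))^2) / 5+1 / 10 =-4.59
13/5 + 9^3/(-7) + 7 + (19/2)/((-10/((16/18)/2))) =-29914/315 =-94.97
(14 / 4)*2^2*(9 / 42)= 3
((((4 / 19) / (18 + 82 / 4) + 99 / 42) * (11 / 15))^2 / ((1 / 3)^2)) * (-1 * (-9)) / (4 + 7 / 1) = 430106121 / 19457900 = 22.10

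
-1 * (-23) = 23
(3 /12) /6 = 1 /24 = 0.04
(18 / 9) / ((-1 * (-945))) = 2 / 945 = 0.00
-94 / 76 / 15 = -47 / 570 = -0.08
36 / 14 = 18 / 7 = 2.57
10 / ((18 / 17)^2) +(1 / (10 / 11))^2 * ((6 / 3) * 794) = 7818119 / 4050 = 1930.40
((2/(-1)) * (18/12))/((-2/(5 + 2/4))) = 33/4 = 8.25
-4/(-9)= 4/9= 0.44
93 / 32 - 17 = -451 / 32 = -14.09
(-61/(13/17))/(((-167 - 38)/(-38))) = -39406/2665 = -14.79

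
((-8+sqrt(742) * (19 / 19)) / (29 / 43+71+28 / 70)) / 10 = -43 / 3874+43 * sqrt(742) / 30992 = 0.03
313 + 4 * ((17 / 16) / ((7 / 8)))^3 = 219631 / 686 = 320.16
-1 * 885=-885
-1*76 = -76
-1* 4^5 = -1024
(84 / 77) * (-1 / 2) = -6 / 11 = -0.55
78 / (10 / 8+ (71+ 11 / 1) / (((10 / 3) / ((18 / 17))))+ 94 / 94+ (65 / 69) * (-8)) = 1829880 / 487049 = 3.76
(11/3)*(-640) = -7040/3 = -2346.67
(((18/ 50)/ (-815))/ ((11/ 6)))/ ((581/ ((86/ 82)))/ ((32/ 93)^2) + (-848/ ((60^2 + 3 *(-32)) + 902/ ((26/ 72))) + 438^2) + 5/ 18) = -69569943552/ 56745573030548496875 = -0.00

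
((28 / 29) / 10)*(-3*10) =-2.90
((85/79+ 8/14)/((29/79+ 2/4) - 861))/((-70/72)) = 65592/33295745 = 0.00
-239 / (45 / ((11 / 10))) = -2629 / 450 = -5.84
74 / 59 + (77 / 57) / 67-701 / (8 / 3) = -471552871 / 1802568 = -261.60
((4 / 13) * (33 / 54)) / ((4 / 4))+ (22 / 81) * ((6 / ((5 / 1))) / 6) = 1276 / 5265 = 0.24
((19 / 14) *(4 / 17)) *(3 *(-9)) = -8.62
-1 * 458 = -458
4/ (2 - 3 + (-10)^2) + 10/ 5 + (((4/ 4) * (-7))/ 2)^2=5659/ 396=14.29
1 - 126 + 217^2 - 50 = 46914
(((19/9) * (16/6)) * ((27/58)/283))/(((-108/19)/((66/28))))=-3971/1034082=-0.00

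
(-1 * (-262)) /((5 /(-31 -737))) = -201216 /5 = -40243.20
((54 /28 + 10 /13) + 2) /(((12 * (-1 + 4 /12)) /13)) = -855 /112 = -7.63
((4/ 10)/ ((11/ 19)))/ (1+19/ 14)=532/ 1815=0.29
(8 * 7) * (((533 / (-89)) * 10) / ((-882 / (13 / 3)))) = 277160 / 16821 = 16.48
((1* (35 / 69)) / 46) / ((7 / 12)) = 10 / 529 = 0.02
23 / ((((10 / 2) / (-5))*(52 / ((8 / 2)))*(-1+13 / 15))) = 345 / 26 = 13.27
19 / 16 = 1.19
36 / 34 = 18 / 17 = 1.06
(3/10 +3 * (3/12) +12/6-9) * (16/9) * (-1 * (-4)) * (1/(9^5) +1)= -22486240/531441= -42.31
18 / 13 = 1.38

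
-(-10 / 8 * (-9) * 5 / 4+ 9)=-369 / 16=-23.06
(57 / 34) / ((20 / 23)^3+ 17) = 231173 / 2434842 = 0.09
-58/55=-1.05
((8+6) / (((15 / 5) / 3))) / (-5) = -14 / 5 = -2.80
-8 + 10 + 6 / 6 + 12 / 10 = 21 / 5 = 4.20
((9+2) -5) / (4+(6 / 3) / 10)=10 / 7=1.43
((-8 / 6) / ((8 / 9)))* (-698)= 1047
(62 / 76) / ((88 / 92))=0.85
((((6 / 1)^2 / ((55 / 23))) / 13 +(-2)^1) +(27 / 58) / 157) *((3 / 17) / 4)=-16387521 / 442733720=-0.04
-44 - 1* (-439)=395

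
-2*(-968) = 1936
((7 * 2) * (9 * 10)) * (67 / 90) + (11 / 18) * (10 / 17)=143569 / 153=938.36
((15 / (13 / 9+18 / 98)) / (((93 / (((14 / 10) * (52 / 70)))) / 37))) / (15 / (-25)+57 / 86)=2026934 / 33387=60.71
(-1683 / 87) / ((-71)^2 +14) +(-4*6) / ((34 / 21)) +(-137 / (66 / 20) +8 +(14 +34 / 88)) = -3723395113 / 109653060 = -33.96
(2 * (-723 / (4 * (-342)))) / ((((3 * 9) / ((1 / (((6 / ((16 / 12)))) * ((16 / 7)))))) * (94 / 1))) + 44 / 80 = 114583907 / 208319040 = 0.55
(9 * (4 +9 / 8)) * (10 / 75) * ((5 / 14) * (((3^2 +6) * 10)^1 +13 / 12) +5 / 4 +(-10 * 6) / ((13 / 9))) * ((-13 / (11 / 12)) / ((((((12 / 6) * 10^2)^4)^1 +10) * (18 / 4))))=-34973 / 211200001320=-0.00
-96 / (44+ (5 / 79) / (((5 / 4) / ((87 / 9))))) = -1422 / 659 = -2.16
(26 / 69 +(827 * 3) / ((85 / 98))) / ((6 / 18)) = 16778732 / 1955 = 8582.47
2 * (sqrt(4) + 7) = 18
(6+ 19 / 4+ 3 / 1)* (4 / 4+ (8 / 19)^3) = 405405 / 27436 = 14.78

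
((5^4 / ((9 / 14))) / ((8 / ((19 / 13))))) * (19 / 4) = 1579375 / 1872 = 843.68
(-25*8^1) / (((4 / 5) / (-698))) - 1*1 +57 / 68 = 11865989 / 68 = 174499.84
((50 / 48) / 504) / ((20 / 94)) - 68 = -1644821 / 24192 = -67.99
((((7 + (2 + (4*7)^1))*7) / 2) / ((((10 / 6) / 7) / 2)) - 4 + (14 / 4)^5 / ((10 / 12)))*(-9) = -246825 / 16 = -15426.56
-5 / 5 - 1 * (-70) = 69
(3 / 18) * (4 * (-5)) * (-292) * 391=1141720 / 3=380573.33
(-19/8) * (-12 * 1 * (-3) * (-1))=171/2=85.50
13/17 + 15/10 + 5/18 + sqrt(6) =sqrt(6) + 389/153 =4.99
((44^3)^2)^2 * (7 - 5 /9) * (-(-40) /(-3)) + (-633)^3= -122157490602130854043219 /27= -4524351503782624223822.93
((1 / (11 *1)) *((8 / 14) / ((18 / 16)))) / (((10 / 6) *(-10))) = -16 / 5775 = -0.00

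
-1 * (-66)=66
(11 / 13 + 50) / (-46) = -661 / 598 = -1.11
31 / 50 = 0.62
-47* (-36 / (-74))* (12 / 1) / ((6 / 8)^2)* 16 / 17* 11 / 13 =-3176448 / 8177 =-388.46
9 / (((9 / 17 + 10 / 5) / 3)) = 459 / 43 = 10.67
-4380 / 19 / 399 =-0.58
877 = 877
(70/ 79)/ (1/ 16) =1120/ 79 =14.18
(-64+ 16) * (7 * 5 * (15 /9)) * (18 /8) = -6300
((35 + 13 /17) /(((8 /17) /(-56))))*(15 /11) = -5803.64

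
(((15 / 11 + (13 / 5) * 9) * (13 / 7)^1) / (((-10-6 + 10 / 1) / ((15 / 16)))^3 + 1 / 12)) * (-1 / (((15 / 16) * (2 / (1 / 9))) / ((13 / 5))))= 2455232 / 90804021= 0.03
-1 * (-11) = 11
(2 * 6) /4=3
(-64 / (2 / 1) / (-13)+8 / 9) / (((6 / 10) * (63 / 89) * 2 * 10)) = 1246 / 3159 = 0.39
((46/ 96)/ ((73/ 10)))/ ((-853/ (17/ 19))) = -1955/ 28394664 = -0.00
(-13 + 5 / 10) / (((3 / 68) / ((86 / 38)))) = -36550 / 57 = -641.23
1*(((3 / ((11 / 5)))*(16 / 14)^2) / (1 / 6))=5760 / 539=10.69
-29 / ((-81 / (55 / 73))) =1595 / 5913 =0.27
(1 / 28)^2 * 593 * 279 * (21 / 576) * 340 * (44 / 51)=2256.84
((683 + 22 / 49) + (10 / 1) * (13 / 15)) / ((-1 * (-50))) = 13.84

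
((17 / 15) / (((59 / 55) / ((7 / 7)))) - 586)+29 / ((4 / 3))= -398741 / 708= -563.19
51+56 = 107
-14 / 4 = -7 / 2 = -3.50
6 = 6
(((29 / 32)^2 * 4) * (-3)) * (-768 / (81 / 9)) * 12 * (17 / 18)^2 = 243049 / 27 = 9001.81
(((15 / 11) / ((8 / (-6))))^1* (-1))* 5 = 225 / 44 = 5.11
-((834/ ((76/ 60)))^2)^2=-24492281300010000/ 130321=-187938101303.78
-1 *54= -54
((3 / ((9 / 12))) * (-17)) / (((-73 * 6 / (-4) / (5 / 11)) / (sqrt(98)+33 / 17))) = -4760 * sqrt(2) / 2409 - 40 / 73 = -3.34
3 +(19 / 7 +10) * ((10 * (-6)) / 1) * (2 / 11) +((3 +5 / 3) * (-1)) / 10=-157274 / 1155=-136.17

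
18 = 18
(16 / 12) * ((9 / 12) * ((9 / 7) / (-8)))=-9 / 56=-0.16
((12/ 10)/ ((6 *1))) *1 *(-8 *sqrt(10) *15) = -24 *sqrt(10) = -75.89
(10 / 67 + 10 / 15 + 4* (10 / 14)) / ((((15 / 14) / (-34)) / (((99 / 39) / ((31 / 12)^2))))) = -185551872 / 4185155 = -44.34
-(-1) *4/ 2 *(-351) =-702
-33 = -33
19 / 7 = 2.71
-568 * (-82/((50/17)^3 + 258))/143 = 114413944/99567611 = 1.15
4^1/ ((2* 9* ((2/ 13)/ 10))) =130/ 9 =14.44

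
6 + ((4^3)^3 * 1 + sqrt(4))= 262152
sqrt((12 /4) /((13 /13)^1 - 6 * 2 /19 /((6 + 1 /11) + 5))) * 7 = 12.49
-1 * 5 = -5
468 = 468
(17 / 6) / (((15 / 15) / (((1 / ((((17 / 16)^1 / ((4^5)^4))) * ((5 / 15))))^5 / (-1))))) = -68242365001225056980250881939018440142644021819555824092793513443328 / 83521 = -817068342108272853297384900000000000000000000000000000000000000.00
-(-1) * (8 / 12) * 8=16 / 3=5.33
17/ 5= 3.40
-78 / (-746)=39 / 373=0.10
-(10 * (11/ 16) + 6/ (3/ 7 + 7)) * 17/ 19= -13583/ 1976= -6.87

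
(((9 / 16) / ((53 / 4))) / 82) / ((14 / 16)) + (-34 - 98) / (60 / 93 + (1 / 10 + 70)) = -12698709 / 6808009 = -1.87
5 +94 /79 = 489 /79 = 6.19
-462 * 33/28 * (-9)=9801/2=4900.50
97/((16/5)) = 485/16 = 30.31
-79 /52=-1.52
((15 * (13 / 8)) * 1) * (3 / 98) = 585 / 784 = 0.75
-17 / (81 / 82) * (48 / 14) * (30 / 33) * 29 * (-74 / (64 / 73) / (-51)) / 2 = -16057445 / 12474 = -1287.27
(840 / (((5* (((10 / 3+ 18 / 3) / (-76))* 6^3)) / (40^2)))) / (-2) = 5066.67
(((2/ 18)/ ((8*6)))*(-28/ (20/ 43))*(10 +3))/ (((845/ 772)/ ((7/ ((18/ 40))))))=-406651/ 15795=-25.75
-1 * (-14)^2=-196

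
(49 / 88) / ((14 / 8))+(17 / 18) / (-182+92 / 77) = 862687 / 2756556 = 0.31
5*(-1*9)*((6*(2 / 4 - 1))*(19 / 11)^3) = 925965 / 1331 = 695.69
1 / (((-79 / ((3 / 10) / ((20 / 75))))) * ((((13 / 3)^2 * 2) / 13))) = -81 / 16432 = -0.00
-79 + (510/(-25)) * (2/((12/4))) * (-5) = -11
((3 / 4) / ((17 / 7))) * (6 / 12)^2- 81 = -80.92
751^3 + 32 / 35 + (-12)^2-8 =14824771077 / 35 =423564887.91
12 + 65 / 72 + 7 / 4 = 1055 / 72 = 14.65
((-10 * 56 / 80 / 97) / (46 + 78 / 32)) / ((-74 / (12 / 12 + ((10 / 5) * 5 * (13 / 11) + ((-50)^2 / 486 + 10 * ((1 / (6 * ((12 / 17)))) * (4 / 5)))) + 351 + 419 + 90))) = 131703152 / 7434882675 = 0.02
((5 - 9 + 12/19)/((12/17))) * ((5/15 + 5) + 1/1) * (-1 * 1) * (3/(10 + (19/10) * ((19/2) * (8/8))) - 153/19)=-451696/1881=-240.14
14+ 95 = 109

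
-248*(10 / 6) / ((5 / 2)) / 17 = -496 / 51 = -9.73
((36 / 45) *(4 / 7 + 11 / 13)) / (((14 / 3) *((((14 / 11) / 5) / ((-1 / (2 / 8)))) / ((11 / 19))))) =-187308 / 84721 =-2.21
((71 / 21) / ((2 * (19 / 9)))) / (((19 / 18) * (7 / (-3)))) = -5751 / 17689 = -0.33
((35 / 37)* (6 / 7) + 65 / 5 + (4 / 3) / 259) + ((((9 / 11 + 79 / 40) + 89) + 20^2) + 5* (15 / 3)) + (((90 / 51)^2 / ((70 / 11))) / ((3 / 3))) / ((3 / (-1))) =52409827517 / 98803320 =530.45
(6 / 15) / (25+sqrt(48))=10 / 577 - 8 * sqrt(3) / 2885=0.01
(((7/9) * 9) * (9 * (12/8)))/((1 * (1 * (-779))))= -189/1558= -0.12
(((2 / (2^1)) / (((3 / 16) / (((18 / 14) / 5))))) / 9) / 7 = 16 / 735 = 0.02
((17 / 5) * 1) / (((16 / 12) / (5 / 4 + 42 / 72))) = 187 / 40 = 4.68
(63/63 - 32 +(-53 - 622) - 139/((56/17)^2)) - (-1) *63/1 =-2056619/3136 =-655.81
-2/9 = -0.22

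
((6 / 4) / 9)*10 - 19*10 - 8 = -589 / 3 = -196.33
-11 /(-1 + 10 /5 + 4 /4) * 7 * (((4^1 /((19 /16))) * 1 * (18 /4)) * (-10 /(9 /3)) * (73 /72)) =112420 /57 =1972.28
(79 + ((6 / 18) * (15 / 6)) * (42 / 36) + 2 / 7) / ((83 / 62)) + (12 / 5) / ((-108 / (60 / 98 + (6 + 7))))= 7277801 / 122010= 59.65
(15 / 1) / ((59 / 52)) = 780 / 59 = 13.22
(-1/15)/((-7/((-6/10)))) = -1/175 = -0.01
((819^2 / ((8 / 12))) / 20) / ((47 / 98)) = 98601867 / 940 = 104895.60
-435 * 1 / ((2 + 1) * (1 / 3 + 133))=-87 / 80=-1.09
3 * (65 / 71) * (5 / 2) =975 / 142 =6.87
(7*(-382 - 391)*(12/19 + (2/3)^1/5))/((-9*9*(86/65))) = 7667387/198531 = 38.62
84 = 84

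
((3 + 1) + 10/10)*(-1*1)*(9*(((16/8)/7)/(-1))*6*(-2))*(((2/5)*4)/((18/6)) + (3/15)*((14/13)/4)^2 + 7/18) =-170970/1183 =-144.52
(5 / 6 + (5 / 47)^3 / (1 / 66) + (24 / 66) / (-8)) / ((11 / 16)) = 47546368 / 37687749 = 1.26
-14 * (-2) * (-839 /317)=-23492 /317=-74.11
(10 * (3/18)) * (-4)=-6.67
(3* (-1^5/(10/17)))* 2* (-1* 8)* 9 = 3672/5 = 734.40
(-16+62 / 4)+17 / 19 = 15 / 38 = 0.39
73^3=389017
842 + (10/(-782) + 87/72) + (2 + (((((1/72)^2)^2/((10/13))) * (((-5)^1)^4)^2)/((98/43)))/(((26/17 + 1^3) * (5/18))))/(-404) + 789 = 75447097664246557/46224441704448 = 1632.19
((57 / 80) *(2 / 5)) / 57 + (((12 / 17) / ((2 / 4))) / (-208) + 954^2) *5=201135634721 / 44200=4550579.97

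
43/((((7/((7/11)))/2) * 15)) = 0.52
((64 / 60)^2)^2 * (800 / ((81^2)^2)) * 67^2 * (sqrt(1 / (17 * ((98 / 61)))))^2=287130517504 / 72612285150825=0.00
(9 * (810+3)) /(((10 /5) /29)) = 212193 /2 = 106096.50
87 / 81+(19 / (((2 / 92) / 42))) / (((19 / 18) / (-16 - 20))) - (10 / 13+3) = -439430482 / 351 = -1251938.70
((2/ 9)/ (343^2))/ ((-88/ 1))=-1/ 46589004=-0.00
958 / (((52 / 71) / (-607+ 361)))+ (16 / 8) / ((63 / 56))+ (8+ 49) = -37641086 / 117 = -321718.68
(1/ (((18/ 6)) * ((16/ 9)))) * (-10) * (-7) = 105/ 8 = 13.12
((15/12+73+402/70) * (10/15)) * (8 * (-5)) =-14932/7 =-2133.14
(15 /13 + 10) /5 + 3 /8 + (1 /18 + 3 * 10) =30571 /936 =32.66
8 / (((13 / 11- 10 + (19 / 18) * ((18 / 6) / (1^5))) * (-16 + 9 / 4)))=192 / 1865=0.10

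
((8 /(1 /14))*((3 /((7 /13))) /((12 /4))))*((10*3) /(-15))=-416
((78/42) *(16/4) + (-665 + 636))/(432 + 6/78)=-1963/39319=-0.05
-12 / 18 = -2 / 3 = -0.67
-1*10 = -10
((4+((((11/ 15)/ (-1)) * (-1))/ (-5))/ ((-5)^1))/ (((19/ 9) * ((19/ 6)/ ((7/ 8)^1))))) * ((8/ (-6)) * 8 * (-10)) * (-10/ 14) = -72528/ 1805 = -40.18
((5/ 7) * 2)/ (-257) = -10/ 1799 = -0.01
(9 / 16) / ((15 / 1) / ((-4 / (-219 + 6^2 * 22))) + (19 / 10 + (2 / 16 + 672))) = -15 / 39326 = -0.00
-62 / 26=-31 / 13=-2.38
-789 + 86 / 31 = -24373 / 31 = -786.23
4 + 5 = 9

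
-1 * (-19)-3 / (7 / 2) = 127 / 7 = 18.14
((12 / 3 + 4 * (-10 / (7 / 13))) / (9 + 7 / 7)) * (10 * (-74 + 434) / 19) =-1331.73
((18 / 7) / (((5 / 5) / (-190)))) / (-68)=855 / 119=7.18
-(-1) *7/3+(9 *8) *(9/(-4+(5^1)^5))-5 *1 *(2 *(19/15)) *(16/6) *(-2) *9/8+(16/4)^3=1334611/9363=142.54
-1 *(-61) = 61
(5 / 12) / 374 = 5 / 4488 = 0.00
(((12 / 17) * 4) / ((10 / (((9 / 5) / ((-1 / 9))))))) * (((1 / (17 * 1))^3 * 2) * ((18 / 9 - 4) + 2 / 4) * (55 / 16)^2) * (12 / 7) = 264627 / 4677176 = 0.06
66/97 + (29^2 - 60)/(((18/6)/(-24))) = -605990/97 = -6247.32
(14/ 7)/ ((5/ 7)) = 14/ 5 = 2.80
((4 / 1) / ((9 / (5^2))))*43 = 4300 / 9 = 477.78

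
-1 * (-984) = 984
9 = 9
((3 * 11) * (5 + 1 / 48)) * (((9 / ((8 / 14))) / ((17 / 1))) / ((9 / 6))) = 55671 / 544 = 102.34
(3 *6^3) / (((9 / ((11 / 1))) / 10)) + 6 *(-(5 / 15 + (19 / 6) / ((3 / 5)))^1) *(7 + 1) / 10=118396 / 15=7893.07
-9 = -9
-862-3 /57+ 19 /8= -130671 /152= -859.68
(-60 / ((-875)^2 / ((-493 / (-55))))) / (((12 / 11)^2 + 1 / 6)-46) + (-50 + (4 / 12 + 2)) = -3548496906757 / 74444015625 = -47.67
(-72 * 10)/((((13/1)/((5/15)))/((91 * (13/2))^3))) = -3820604970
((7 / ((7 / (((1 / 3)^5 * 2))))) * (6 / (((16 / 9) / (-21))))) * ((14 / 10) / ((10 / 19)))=-931 / 600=-1.55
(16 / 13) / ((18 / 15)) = 40 / 39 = 1.03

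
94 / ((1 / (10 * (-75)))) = -70500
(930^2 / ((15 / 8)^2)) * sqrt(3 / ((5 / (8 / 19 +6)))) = 246016 * sqrt(34770) / 95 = 482883.20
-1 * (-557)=557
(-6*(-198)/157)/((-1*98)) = -594/7693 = -0.08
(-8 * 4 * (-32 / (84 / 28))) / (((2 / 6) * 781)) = 1024 / 781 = 1.31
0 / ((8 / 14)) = 0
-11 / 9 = -1.22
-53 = -53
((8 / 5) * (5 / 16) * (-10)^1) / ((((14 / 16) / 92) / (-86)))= 45211.43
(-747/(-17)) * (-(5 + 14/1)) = -14193/17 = -834.88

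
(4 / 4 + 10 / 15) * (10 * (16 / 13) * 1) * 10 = 8000 / 39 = 205.13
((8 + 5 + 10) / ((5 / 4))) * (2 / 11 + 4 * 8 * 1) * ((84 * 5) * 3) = 8207136 / 11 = 746103.27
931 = 931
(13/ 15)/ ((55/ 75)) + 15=178/ 11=16.18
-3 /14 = -0.21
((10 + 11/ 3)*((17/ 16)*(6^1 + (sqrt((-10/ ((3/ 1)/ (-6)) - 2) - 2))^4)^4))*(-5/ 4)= -1026332224685/ 12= -85527685390.42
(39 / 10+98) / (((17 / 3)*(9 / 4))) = 2038 / 255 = 7.99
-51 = -51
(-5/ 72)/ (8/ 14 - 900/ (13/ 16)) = 455/ 7253856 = 0.00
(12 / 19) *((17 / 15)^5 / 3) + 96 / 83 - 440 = -525058632476 / 1197534375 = -438.45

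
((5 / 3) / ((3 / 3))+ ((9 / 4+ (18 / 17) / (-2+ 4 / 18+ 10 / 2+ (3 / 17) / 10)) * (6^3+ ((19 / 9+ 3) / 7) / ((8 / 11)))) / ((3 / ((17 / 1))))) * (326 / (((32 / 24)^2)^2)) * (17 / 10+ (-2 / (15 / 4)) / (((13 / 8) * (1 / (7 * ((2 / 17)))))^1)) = 2097920350892583 / 4487155712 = 467539.01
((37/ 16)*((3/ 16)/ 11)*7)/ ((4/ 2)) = 777/ 5632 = 0.14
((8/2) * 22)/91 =88/91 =0.97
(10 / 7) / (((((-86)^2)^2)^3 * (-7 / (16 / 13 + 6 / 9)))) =-185 / 78195562960454434306366464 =-0.00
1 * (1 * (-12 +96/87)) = -316/29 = -10.90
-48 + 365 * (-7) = -2603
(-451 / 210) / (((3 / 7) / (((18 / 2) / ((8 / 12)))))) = -1353 / 20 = -67.65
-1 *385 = -385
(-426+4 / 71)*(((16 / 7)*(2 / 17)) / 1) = -967744 / 8449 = -114.54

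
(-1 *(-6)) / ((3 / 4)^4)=18.96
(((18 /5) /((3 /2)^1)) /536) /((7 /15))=9 /938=0.01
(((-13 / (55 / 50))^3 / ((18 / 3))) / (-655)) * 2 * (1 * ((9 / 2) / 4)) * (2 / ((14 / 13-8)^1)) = -142805 / 523083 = -0.27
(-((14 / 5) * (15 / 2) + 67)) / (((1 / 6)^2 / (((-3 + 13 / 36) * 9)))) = 75240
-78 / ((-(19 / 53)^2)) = 219102 / 361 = 606.93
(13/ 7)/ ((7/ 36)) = 468/ 49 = 9.55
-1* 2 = -2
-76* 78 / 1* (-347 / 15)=137134.40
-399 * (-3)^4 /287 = -4617 /41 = -112.61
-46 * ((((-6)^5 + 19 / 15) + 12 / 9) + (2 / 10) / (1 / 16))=1787146 / 5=357429.20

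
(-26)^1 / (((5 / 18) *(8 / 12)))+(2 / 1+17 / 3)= -1991 / 15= -132.73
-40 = -40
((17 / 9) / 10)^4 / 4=83521 / 262440000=0.00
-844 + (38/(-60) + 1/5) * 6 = -4233/5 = -846.60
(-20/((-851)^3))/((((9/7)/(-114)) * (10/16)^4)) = -4358144/231110644125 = -0.00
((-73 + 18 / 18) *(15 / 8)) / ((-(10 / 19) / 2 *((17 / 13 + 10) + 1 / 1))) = 6669 / 160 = 41.68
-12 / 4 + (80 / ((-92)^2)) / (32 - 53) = -33332 / 11109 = -3.00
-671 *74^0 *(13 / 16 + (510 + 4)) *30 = -82905405 / 8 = -10363175.62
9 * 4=36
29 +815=844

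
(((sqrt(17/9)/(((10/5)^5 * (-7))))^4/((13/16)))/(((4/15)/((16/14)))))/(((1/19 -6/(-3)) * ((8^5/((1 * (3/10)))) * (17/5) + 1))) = 5491/559951768867405824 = 0.00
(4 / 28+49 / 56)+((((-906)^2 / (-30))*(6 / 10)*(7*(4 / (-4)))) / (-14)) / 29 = -11450379 / 40600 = -282.03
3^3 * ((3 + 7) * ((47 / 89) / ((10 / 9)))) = 11421 / 89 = 128.33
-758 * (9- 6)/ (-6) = 379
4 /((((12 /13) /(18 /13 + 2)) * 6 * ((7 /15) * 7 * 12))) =55 /882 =0.06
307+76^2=6083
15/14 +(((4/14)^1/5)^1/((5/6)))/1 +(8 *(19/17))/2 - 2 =3069/850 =3.61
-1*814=-814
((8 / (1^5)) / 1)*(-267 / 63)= -33.90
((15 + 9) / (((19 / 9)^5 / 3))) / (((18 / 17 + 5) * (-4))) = -18068994 / 255038197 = -0.07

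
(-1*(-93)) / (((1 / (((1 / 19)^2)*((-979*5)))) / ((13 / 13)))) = -455235 / 361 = -1261.04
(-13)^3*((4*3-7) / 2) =-10985 / 2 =-5492.50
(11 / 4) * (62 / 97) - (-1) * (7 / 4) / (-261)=177323 / 101268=1.75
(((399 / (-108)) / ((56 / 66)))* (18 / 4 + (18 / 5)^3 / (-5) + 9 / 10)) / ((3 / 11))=627627 / 10000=62.76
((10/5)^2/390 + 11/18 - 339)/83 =-395903/97110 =-4.08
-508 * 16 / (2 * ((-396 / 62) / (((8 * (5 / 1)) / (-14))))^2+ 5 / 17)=-6639356800 / 8404483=-789.98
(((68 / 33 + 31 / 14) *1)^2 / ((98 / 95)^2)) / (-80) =-7040628125 / 32798658816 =-0.21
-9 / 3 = -3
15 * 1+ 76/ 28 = 124/ 7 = 17.71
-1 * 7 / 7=-1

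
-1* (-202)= 202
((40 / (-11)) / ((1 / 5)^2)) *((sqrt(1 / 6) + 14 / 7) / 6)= -1000 / 33- 250 *sqrt(6) / 99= -36.49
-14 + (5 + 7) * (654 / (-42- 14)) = -1079 / 7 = -154.14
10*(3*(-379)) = -11370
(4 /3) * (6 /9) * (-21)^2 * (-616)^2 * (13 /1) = 1933707776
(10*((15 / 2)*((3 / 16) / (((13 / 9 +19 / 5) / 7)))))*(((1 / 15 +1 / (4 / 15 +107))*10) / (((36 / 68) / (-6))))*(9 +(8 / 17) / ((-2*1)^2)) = -1119313125 / 759448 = -1473.85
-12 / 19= -0.63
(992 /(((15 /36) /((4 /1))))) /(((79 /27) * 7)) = 464.97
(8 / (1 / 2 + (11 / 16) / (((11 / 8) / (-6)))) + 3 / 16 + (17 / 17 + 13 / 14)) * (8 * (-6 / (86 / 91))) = 23673 / 430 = 55.05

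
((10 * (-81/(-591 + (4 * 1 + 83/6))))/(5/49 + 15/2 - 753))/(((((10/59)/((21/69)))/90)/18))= -31865989680/5777956753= -5.52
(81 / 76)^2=6561 / 5776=1.14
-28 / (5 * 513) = -28 / 2565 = -0.01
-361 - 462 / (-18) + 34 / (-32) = -16147 / 48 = -336.40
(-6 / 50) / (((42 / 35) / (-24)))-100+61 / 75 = -7259 / 75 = -96.79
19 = 19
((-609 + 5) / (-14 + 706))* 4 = -3.49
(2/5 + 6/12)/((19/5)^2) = 45/722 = 0.06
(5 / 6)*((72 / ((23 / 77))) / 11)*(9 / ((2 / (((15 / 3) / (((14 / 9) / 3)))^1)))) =18225 / 23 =792.39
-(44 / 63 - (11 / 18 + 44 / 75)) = 1573 / 3150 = 0.50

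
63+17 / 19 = 1214 / 19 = 63.89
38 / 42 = 19 / 21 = 0.90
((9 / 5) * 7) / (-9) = -7 / 5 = -1.40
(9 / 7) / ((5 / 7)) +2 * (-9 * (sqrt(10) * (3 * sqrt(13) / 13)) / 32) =9 / 5 -27 * sqrt(130) / 208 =0.32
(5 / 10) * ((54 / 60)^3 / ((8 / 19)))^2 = 191850201 / 128000000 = 1.50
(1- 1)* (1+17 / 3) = 0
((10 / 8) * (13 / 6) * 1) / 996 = 65 / 23904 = 0.00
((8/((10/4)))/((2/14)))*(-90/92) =-504/23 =-21.91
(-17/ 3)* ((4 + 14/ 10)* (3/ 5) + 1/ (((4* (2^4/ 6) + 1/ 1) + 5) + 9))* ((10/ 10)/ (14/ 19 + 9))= -679592/ 356125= -1.91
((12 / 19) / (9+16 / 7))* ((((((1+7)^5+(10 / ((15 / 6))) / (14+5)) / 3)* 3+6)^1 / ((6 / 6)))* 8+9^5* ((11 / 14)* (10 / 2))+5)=788706330 / 28519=27655.47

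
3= 3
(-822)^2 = 675684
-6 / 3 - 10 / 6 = -11 / 3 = -3.67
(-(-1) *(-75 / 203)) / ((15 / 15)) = -75 / 203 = -0.37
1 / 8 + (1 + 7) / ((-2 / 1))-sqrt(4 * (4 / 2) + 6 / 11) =-31 / 8-sqrt(1034) / 11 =-6.80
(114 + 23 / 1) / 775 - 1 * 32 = -24663 / 775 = -31.82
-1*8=-8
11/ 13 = 0.85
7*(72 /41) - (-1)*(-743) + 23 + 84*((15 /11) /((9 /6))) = -284736 /451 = -631.34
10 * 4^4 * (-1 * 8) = -20480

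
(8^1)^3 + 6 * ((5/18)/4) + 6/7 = 43115/84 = 513.27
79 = 79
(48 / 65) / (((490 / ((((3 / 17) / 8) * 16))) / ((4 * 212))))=122112 / 270725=0.45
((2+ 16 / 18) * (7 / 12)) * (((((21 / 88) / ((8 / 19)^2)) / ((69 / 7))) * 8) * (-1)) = -1609699 / 874368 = -1.84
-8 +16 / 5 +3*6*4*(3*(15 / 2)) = 8076 / 5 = 1615.20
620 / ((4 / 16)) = 2480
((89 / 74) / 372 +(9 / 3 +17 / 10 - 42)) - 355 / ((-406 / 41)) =-1.45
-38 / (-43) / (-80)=-19 / 1720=-0.01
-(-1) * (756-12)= 744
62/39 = 1.59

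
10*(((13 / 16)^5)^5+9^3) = 4620621719881970502538813337293985 / 633825300114114700748351602688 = 7290.06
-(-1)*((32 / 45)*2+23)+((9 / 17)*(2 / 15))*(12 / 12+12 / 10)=94009 / 3825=24.58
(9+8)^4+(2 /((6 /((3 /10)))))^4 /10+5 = 8352600001 /100000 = 83526.00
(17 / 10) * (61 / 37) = 1037 / 370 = 2.80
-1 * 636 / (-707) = 636 / 707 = 0.90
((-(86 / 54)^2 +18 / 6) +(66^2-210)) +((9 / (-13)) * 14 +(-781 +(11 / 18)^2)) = 127224737 / 37908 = 3356.14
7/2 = 3.50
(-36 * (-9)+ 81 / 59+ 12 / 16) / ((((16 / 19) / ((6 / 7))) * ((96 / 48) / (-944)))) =-626715 / 4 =-156678.75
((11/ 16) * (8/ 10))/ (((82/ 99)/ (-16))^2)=1724976/ 8405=205.23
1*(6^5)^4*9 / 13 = 32905425960566784 / 13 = 2531186612351291.08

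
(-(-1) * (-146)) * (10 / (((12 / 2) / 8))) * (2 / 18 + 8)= -426320 / 27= -15789.63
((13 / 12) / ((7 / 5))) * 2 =65 / 42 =1.55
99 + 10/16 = 99.62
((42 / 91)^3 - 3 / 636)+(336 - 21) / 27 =16432525 / 1397292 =11.76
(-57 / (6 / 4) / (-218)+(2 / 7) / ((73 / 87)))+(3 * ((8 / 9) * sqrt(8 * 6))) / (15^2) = 32 * sqrt(3) / 675+28675 / 55699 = 0.60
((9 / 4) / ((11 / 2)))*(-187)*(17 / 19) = -2601 / 38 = -68.45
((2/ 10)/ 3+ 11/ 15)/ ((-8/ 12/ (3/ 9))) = -2/ 5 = -0.40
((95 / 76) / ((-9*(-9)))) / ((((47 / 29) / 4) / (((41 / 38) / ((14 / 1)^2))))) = 5945 / 28354536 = 0.00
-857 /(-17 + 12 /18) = 2571 /49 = 52.47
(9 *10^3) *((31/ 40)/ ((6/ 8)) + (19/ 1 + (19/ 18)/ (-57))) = 540400/ 3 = 180133.33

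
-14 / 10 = -7 / 5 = -1.40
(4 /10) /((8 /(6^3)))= 54 /5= 10.80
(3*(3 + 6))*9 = 243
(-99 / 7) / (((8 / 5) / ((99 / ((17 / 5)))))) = -257.38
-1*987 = -987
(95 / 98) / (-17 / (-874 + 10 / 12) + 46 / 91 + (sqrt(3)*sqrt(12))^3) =99541 / 22233736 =0.00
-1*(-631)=631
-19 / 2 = -9.50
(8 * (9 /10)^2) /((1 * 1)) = 162 /25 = 6.48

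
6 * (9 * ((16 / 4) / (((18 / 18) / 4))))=864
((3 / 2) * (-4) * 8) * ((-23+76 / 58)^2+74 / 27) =-171912656 / 7569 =-22712.73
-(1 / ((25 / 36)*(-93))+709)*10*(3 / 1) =-3296778 / 155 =-21269.54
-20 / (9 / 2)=-40 / 9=-4.44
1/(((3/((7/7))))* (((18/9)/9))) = 3/2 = 1.50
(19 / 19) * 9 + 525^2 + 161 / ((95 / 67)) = 26196017 / 95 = 275747.55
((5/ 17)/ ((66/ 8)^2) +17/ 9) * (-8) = -93464/ 6171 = -15.15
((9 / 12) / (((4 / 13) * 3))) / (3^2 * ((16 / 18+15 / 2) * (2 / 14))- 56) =-91 / 5064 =-0.02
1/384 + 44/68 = 4241/6528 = 0.65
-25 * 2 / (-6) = 25 / 3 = 8.33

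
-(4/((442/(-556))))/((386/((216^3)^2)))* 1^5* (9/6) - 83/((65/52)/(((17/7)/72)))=53361632432658951337/26871390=1985815859643.25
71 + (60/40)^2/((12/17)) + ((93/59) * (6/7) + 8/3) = 1550341/19824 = 78.21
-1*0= 0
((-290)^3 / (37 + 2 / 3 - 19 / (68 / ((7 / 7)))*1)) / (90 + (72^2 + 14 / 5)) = -3153750 / 25511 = -123.62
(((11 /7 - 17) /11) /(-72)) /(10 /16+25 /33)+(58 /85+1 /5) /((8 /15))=579771 /347480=1.67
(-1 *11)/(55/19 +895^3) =-209/13621430180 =-0.00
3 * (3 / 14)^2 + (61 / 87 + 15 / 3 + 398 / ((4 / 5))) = 503.34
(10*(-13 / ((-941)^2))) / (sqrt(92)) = -65*sqrt(23) / 20366063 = -0.00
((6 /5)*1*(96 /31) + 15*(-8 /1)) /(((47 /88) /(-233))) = 369564096 /7285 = 50729.46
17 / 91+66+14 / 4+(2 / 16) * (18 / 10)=254479 / 3640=69.91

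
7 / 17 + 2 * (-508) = -17265 / 17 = -1015.59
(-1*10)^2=100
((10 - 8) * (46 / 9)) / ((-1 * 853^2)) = -92 / 6548481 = -0.00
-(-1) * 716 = 716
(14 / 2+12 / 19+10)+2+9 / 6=803 / 38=21.13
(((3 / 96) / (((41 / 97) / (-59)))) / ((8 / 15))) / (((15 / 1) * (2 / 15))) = -4.09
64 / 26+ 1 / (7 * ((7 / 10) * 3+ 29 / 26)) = 47661 / 19019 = 2.51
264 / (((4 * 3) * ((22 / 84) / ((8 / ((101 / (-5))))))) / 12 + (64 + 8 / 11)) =4878720 / 1183939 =4.12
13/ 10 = 1.30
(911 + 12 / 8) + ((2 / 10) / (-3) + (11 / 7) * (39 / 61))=11701141 / 12810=913.44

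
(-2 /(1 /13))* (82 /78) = -82 /3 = -27.33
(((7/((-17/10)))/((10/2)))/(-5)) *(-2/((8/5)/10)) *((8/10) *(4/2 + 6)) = -224/17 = -13.18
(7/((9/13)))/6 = 91/54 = 1.69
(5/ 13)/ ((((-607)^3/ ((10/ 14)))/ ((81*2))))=-4050/ 20352017413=-0.00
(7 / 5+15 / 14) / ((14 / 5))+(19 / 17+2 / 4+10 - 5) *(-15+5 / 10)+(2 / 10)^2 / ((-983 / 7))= -1946247531 / 20470975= -95.07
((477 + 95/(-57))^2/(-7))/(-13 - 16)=2033476/1827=1113.01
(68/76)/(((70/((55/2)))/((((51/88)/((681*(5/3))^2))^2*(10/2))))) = 0.00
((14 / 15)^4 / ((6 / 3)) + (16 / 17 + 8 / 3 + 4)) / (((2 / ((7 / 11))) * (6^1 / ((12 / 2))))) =24059126 / 9466875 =2.54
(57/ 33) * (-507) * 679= -6540807/ 11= -594618.82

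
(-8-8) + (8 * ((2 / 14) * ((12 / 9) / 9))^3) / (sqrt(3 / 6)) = -16 + 512 * sqrt(2) / 6751269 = -16.00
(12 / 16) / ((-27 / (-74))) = 37 / 18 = 2.06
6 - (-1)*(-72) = -66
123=123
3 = 3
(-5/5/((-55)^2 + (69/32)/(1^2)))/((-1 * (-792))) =-4/9590031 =-0.00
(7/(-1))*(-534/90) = 623/15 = 41.53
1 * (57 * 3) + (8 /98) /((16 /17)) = 33533 /196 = 171.09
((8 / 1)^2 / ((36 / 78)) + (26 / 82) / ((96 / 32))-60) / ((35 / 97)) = 939833 / 4305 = 218.31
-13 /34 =-0.38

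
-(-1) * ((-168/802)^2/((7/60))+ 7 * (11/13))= 13167917/2090413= 6.30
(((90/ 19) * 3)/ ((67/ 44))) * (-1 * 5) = -59400/ 1273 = -46.66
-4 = -4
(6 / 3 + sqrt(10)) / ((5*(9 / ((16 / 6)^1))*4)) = 4 / 135 + 2*sqrt(10) / 135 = 0.08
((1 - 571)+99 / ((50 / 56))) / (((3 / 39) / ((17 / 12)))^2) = -93432833 / 600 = -155721.39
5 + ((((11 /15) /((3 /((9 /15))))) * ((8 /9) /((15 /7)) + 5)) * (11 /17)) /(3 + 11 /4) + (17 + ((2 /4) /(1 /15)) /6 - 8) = 14288623 /931500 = 15.34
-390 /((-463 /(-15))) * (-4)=23400 /463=50.54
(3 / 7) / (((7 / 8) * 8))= 0.06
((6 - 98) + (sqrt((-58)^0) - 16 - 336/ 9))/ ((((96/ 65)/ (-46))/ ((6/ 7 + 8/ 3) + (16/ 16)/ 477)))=7621074955/ 480816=15850.29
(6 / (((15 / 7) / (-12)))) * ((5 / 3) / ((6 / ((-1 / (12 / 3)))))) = 7 / 3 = 2.33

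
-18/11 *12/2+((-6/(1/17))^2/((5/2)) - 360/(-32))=915867/220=4163.03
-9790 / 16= -4895 / 8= -611.88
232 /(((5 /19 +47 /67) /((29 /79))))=2141186 /24253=88.29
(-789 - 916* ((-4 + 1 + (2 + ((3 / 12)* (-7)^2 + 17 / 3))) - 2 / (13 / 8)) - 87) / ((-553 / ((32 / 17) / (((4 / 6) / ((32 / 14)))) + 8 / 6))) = 214.66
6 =6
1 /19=0.05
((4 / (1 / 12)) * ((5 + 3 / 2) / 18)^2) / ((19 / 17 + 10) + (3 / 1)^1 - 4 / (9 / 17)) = 2873 / 3012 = 0.95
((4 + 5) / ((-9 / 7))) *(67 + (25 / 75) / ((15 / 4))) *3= -21133 / 15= -1408.87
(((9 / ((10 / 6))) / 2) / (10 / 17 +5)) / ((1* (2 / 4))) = 459 / 475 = 0.97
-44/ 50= -22/ 25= -0.88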